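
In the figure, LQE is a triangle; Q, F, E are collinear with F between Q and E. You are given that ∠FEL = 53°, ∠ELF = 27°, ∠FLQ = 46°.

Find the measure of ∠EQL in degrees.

1. ∠EFL = 100°  [△LFE]
2. ∠LFQ = 80°  [linear pair at F on QE]
3. ∠FQL = 54°  [△LQF]
4. ∠EQL = 54°  [F on ray QE]

∠EQL = 54°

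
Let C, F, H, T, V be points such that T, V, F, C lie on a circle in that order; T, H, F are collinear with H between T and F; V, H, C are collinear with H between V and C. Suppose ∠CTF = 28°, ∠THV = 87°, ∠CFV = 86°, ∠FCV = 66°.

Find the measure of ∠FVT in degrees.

∠FVT = 55°

1. ∠CVF = 28°  [same arc FC]
2. ∠FHV = 93°  [linear pair at H on TF]
3. ∠FTV = 66°  [same arc VF]
4. ∠TFV = 59°  [△VHF]
5. ∠FVT = 55°  [△TVF]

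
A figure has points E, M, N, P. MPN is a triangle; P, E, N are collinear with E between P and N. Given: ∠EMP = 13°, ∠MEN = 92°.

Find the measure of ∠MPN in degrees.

∠MPN = 79°

1. ∠MEP = 88°  [linear pair at E on PN]
2. ∠EPM = 79°  [△MPE]
3. ∠MPN = 79°  [E on ray PN]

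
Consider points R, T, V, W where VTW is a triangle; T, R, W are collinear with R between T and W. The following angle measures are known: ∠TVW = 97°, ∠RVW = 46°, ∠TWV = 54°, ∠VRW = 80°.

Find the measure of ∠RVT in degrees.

1. ∠VTW = 29°  [△VTW]
2. ∠TRV = 100°  [linear pair at R on TW]
3. ∠RTV = 29°  [R on ray TW]
4. ∠RVT = 51°  [△VTR]

∠RVT = 51°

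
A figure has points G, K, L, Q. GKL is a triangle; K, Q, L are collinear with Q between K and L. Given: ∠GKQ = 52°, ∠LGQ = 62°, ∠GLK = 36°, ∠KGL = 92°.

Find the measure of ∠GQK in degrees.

∠GQK = 98°

1. ∠GLQ = 36°  [Q on ray LK]
2. ∠GQL = 82°  [△GQL]
3. ∠GQK = 98°  [linear pair at Q on KL]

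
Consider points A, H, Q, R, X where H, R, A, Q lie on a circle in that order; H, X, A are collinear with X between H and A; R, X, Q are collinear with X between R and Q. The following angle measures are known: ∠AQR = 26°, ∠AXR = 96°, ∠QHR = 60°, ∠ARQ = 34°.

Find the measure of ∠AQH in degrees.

∠AQH = 76°

1. ∠AHR = 26°  [same arc RA]
2. ∠HAR = 50°  [△RXA]
3. ∠ARH = 104°  [△HRA]
4. ∠AQH = 76°  [cyclic HRAQ, opposite ∠R+∠Q]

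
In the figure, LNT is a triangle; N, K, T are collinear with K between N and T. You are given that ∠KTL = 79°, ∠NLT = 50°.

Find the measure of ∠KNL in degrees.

∠KNL = 51°

1. ∠LTN = 79°  [K on ray TN]
2. ∠LNT = 51°  [△LNT]
3. ∠KNL = 51°  [K on ray NT]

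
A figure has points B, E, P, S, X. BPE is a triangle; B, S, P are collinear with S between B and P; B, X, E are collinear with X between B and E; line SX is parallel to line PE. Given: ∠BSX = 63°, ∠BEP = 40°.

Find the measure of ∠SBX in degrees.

∠SBX = 77°

1. ∠BPE = 63°  [SX∥PE, corresponding at S]
2. ∠EBP = 77°  [△BPE]
3. ∠SBX = 77°  [S on BP, X on BE]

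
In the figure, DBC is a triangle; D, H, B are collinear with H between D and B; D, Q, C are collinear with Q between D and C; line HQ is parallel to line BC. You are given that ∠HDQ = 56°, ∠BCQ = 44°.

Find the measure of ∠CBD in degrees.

∠CBD = 80°

1. ∠BDC = 56°  [H on DB, Q on DC]
2. ∠BCD = 44°  [Q on ray CD]
3. ∠CBD = 80°  [△DBC]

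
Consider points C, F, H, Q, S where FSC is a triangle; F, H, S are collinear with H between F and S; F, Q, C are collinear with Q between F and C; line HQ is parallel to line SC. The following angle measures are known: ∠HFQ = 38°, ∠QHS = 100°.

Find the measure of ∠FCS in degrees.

1. ∠FHQ = 80°  [linear pair at H on FS]
2. ∠FQH = 62°  [△FHQ]
3. ∠FCS = 62°  [HQ∥SC, corresponding at Q]

∠FCS = 62°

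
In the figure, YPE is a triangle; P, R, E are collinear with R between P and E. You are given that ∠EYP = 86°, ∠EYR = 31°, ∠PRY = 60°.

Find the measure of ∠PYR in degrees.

1. ∠ERY = 120°  [linear pair at R on PE]
2. ∠REY = 29°  [△YRE]
3. ∠PEY = 29°  [R on ray EP]
4. ∠EPY = 65°  [△YPE]
5. ∠RPY = 65°  [R on ray PE]
6. ∠PYR = 55°  [△YPR]

∠PYR = 55°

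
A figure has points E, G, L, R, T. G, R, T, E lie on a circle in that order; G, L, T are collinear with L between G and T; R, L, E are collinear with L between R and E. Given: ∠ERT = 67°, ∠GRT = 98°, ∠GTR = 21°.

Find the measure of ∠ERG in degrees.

∠ERG = 31°

1. ∠RLT = 92°  [△RLT]
2. ∠RGT = 61°  [△GRT]
3. ∠GLR = 88°  [linear pair at L on GT]
4. ∠ERG = 31°  [△GLR]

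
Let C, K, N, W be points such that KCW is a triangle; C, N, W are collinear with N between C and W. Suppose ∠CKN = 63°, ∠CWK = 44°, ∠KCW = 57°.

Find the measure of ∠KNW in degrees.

1. ∠KCN = 57°  [N on ray CW]
2. ∠CNK = 60°  [△KCN]
3. ∠KNW = 120°  [linear pair at N on CW]

∠KNW = 120°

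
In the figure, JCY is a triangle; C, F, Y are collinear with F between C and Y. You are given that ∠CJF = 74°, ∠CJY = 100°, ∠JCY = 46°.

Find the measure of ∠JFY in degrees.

∠JFY = 120°

1. ∠FCJ = 46°  [F on ray CY]
2. ∠CFJ = 60°  [△JCF]
3. ∠JFY = 120°  [linear pair at F on CY]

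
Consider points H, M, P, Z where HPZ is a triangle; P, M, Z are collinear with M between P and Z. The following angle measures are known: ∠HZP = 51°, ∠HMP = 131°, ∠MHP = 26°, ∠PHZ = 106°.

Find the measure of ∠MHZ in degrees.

∠MHZ = 80°

1. ∠HZM = 51°  [M on ray ZP]
2. ∠HMZ = 49°  [linear pair at M on PZ]
3. ∠MHZ = 80°  [△HMZ]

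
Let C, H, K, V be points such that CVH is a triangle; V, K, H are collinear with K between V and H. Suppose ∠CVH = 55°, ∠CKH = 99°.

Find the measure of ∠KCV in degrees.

∠KCV = 44°

1. ∠CVK = 55°  [K on ray VH]
2. ∠CKV = 81°  [linear pair at K on VH]
3. ∠KCV = 44°  [△CVK]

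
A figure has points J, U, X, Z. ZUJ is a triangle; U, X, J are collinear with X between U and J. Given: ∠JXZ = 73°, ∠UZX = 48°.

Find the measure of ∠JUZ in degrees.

1. ∠UXZ = 107°  [linear pair at X on UJ]
2. ∠XUZ = 25°  [△ZUX]
3. ∠JUZ = 25°  [X on ray UJ]

∠JUZ = 25°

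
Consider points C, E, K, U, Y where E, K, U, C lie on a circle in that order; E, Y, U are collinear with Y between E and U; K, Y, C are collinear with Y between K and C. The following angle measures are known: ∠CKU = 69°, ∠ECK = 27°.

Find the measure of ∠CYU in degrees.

1. ∠CEU = 69°  [same arc UC]
2. ∠CYE = 84°  [△EYC]
3. ∠CYU = 96°  [linear pair at Y on EU]

∠CYU = 96°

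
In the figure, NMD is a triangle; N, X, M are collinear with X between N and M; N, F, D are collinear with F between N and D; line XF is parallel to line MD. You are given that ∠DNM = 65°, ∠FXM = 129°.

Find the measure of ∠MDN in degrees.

∠MDN = 64°

1. ∠FNX = 65°  [X on NM, F on ND]
2. ∠FXN = 51°  [linear pair at X on NM]
3. ∠NFX = 64°  [△NXF]
4. ∠MDN = 64°  [XF∥MD, corresponding at F]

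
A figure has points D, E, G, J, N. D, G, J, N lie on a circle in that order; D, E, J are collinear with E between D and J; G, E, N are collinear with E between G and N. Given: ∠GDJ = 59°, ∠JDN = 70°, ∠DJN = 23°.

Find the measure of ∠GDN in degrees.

1. ∠GNJ = 59°  [same arc GJ]
2. ∠JGN = 70°  [same arc JN]
3. ∠GJN = 51°  [△GJN]
4. ∠GDN = 129°  [cyclic DGJN, opposite ∠D+∠J]

∠GDN = 129°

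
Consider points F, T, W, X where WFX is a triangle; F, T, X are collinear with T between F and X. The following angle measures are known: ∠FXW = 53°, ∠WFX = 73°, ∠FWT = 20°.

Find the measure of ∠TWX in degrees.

∠TWX = 34°

1. ∠TXW = 53°  [T on ray XF]
2. ∠TFW = 73°  [T on ray FX]
3. ∠FTW = 87°  [△WFT]
4. ∠WTX = 93°  [linear pair at T on FX]
5. ∠TWX = 34°  [△WTX]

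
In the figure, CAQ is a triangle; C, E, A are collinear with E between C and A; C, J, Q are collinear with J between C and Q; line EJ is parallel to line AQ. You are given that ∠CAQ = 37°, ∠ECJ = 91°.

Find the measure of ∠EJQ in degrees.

1. ∠CEJ = 37°  [EJ∥AQ, corresponding at E]
2. ∠CJE = 52°  [△CEJ]
3. ∠EJQ = 128°  [linear pair at J on CQ]

∠EJQ = 128°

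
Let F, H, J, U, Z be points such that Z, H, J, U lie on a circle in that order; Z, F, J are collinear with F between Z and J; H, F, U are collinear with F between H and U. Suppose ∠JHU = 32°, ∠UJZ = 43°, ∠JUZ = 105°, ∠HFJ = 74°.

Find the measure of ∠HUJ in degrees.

∠HUJ = 31°

1. ∠HJZ = 74°  [△HFJ]
2. ∠JHZ = 75°  [cyclic ZHJU, opposite ∠H+∠U]
3. ∠HZJ = 31°  [△ZHJ]
4. ∠HUJ = 31°  [same arc HJ]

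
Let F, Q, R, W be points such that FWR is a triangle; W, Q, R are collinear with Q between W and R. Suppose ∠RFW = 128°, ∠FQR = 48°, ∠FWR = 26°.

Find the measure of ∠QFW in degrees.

∠QFW = 22°

1. ∠FQW = 132°  [linear pair at Q on WR]
2. ∠FWQ = 26°  [Q on ray WR]
3. ∠QFW = 22°  [△FWQ]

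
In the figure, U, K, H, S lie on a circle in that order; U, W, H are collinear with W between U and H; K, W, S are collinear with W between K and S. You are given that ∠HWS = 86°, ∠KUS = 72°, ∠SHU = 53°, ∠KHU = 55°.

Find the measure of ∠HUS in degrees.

1. ∠SWU = 94°  [linear pair at W on UH]
2. ∠KSU = 55°  [same arc UK]
3. ∠HUS = 31°  [△UWS]

∠HUS = 31°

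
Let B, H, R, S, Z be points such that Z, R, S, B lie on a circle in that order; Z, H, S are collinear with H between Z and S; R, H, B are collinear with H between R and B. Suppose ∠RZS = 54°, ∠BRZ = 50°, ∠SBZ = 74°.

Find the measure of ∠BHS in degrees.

1. ∠RBS = 54°  [same arc RS]
2. ∠BSZ = 50°  [same arc ZB]
3. ∠BHS = 76°  [△SHB]

∠BHS = 76°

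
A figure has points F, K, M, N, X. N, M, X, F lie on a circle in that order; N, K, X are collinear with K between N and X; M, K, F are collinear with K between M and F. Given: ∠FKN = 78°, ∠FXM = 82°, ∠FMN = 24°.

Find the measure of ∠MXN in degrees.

1. ∠FNM = 98°  [cyclic NMXF, opposite ∠N+∠X]
2. ∠MFN = 58°  [△NMF]
3. ∠MXN = 58°  [same arc NM]

∠MXN = 58°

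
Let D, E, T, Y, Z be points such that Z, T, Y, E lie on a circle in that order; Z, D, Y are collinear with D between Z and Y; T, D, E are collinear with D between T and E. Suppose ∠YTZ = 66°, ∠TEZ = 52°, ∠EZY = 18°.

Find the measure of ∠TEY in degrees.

∠TEY = 62°

1. ∠YEZ = 114°  [cyclic ZTYE, opposite ∠T+∠E]
2. ∠EDZ = 110°  [△ZDE]
3. ∠EYZ = 48°  [△ZYE]
4. ∠EDY = 70°  [linear pair at D on ZY]
5. ∠TEY = 62°  [△YDE]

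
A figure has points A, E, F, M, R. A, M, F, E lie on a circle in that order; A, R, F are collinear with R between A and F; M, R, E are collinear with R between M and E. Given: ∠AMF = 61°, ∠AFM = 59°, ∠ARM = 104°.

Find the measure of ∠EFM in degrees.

1. ∠FAM = 60°  [△AMF]
2. ∠FRM = 76°  [linear pair at R on AF]
3. ∠FEM = 60°  [same arc MF]
4. ∠EMF = 45°  [△MRF]
5. ∠EFM = 75°  [△MFE]

∠EFM = 75°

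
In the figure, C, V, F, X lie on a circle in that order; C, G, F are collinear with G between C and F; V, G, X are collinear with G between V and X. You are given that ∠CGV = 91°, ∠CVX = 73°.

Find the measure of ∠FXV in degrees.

∠FXV = 16°

1. ∠FGX = 91°  [vertical angles at G]
2. ∠CFX = 73°  [same arc CX]
3. ∠FXV = 16°  [△FGX]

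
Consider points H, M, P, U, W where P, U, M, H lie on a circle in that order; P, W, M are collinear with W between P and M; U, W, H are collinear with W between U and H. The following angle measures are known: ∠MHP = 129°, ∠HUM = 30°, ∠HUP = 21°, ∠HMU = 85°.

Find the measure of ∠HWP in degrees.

1. ∠MHU = 65°  [△UMH]
2. ∠HMP = 21°  [same arc PH]
3. ∠HWM = 94°  [△MWH]
4. ∠HWP = 86°  [linear pair at W on PM]

∠HWP = 86°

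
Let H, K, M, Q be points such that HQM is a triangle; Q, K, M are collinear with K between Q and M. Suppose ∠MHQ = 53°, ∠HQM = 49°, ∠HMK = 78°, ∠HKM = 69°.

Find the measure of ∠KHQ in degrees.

1. ∠HQK = 49°  [K on ray QM]
2. ∠HKQ = 111°  [linear pair at K on QM]
3. ∠KHQ = 20°  [△HQK]

∠KHQ = 20°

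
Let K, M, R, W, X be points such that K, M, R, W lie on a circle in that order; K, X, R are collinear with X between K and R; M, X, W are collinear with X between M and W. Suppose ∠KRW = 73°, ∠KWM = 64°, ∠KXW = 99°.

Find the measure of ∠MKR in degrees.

1. ∠KMW = 73°  [same arc KW]
2. ∠MXR = 99°  [vertical angles at X]
3. ∠KXM = 81°  [linear pair at X on KR]
4. ∠MKR = 26°  [△KXM]

∠MKR = 26°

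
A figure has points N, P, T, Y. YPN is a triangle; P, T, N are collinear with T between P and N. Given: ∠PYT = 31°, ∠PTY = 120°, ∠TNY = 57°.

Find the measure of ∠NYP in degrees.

∠NYP = 94°

1. ∠TPY = 29°  [△YPT]
2. ∠PNY = 57°  [T on ray NP]
3. ∠NPY = 29°  [T on ray PN]
4. ∠NYP = 94°  [△YPN]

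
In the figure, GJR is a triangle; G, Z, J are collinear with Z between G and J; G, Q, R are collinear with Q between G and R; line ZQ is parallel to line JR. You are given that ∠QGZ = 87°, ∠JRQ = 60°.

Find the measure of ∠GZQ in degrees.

∠GZQ = 33°

1. ∠JGR = 87°  [Z on GJ, Q on GR]
2. ∠GRJ = 60°  [Q on ray RG]
3. ∠GJR = 33°  [△GJR]
4. ∠GZQ = 33°  [ZQ∥JR, corresponding at Z]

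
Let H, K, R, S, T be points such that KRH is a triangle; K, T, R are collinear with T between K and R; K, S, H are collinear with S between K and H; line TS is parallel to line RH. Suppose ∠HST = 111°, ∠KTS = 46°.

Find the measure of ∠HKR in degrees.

∠HKR = 65°

1. ∠KST = 69°  [linear pair at S on KH]
2. ∠SKT = 65°  [△KTS]
3. ∠HKR = 65°  [T on KR, S on KH]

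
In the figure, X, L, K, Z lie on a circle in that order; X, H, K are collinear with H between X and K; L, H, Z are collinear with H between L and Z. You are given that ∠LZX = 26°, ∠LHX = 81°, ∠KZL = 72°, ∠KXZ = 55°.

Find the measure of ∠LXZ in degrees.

1. ∠KXL = 72°  [same arc LK]
2. ∠XLZ = 27°  [△XHL]
3. ∠LXZ = 127°  [△XLZ]

∠LXZ = 127°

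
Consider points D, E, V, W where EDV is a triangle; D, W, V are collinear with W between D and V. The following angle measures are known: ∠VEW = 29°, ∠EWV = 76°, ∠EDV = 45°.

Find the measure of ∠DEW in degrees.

∠DEW = 31°

1. ∠DWE = 104°  [linear pair at W on DV]
2. ∠EDW = 45°  [W on ray DV]
3. ∠DEW = 31°  [△EDW]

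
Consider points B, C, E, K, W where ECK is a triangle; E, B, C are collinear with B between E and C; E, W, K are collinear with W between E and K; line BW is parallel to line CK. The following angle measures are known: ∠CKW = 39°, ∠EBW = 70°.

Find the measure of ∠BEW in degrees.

∠BEW = 71°

1. ∠CKE = 39°  [W on ray KE]
2. ∠ECK = 70°  [BW∥CK, corresponding at B]
3. ∠CEK = 71°  [△ECK]
4. ∠BEW = 71°  [B on EC, W on EK]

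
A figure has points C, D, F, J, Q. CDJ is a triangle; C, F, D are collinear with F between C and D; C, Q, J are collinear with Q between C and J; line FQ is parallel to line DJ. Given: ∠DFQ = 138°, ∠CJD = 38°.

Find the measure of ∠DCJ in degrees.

1. ∠CFQ = 42°  [linear pair at F on CD]
2. ∠CQF = 38°  [FQ∥DJ, corresponding at Q]
3. ∠FCQ = 100°  [△CFQ]
4. ∠DCJ = 100°  [F on CD, Q on CJ]

∠DCJ = 100°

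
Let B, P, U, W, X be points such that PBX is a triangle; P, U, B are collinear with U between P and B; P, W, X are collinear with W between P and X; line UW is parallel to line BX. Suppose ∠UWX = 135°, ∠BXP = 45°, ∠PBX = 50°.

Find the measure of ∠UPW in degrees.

1. ∠PWU = 45°  [linear pair at W on PX]
2. ∠PUW = 50°  [UW∥BX, corresponding at U]
3. ∠UPW = 85°  [△PUW]

∠UPW = 85°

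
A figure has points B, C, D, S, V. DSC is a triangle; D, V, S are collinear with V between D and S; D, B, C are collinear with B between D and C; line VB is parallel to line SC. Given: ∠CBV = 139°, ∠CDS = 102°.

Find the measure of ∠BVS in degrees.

∠BVS = 143°

1. ∠DBV = 41°  [linear pair at B on DC]
2. ∠BDV = 102°  [V on DS, B on DC]
3. ∠BVD = 37°  [△DVB]
4. ∠BVS = 143°  [linear pair at V on DS]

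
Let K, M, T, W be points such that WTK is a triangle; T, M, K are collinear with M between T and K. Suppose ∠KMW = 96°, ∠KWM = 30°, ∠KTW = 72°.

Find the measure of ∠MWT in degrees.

1. ∠TMW = 84°  [linear pair at M on TK]
2. ∠MTW = 72°  [M on ray TK]
3. ∠MWT = 24°  [△WTM]

∠MWT = 24°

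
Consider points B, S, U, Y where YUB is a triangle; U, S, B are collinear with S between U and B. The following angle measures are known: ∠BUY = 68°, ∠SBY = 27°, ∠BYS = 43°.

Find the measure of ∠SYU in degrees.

1. ∠SUY = 68°  [S on ray UB]
2. ∠BSY = 110°  [△YSB]
3. ∠USY = 70°  [linear pair at S on UB]
4. ∠SYU = 42°  [△YUS]

∠SYU = 42°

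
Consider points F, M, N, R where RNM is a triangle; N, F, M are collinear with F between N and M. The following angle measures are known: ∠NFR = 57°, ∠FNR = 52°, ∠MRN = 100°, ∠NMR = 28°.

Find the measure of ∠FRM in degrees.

∠FRM = 29°

1. ∠MFR = 123°  [linear pair at F on NM]
2. ∠FMR = 28°  [F on ray MN]
3. ∠FRM = 29°  [△RFM]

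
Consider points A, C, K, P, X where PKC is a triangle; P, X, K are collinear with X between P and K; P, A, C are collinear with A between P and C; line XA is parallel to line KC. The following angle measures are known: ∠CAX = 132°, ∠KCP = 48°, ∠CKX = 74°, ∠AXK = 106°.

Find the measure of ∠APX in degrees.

1. ∠PAX = 48°  [linear pair at A on PC]
2. ∠AXP = 74°  [linear pair at X on PK]
3. ∠APX = 58°  [△PXA]

∠APX = 58°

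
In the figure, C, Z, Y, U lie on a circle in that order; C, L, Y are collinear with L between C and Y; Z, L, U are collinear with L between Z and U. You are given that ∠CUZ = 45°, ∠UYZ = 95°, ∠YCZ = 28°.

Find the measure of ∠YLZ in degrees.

1. ∠CYZ = 45°  [same arc CZ]
2. ∠YUZ = 28°  [same arc ZY]
3. ∠UZY = 57°  [△ZYU]
4. ∠YLZ = 78°  [△ZLY]

∠YLZ = 78°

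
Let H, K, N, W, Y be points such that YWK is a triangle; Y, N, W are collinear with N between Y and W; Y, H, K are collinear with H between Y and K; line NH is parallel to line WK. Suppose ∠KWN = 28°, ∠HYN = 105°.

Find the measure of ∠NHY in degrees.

∠NHY = 47°

1. ∠KWY = 28°  [N on ray WY]
2. ∠KYW = 105°  [N on YW, H on YK]
3. ∠WKY = 47°  [△YWK]
4. ∠NHY = 47°  [NH∥WK, corresponding at H]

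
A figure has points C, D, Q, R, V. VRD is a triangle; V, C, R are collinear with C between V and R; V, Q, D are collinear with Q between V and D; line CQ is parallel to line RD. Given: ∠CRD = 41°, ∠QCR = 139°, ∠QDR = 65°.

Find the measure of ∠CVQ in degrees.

∠CVQ = 74°

1. ∠DRV = 41°  [C on ray RV]
2. ∠RDV = 65°  [Q on ray DV]
3. ∠DVR = 74°  [△VRD]
4. ∠CVQ = 74°  [C on VR, Q on VD]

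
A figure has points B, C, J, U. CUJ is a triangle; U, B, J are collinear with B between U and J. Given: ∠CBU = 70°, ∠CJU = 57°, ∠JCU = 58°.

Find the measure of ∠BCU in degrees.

∠BCU = 45°

1. ∠CUJ = 65°  [△CUJ]
2. ∠BUC = 65°  [B on ray UJ]
3. ∠BCU = 45°  [△CUB]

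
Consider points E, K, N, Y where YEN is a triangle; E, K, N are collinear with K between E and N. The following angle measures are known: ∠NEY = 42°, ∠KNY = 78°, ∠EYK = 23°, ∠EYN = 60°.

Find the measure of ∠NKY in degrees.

∠NKY = 65°

1. ∠KEY = 42°  [K on ray EN]
2. ∠EKY = 115°  [△YEK]
3. ∠NKY = 65°  [linear pair at K on EN]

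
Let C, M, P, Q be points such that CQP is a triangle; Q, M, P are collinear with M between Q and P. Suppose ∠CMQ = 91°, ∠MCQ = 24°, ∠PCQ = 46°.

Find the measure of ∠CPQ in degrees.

∠CPQ = 69°

1. ∠CQM = 65°  [△CQM]
2. ∠CQP = 65°  [M on ray QP]
3. ∠CPQ = 69°  [△CQP]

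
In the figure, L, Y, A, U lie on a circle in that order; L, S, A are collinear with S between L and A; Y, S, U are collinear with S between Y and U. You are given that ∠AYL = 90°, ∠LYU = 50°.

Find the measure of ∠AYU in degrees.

1. ∠AUL = 90°  [cyclic LYAU, opposite ∠Y+∠U]
2. ∠LAU = 50°  [same arc LU]
3. ∠ALU = 40°  [△LAU]
4. ∠AYU = 40°  [same arc AU]

∠AYU = 40°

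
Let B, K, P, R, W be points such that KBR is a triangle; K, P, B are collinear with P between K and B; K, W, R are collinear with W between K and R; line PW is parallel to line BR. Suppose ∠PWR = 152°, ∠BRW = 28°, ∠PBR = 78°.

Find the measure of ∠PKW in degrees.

∠PKW = 74°

1. ∠BRK = 28°  [W on ray RK]
2. ∠KBR = 78°  [P on ray BK]
3. ∠BKR = 74°  [△KBR]
4. ∠PKW = 74°  [P on KB, W on KR]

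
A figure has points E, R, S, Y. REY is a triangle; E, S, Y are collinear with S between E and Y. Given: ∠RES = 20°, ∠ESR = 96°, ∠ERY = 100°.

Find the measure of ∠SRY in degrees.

1. ∠REY = 20°  [S on ray EY]
2. ∠RSY = 84°  [linear pair at S on EY]
3. ∠EYR = 60°  [△REY]
4. ∠RYS = 60°  [S on ray YE]
5. ∠SRY = 36°  [△RSY]

∠SRY = 36°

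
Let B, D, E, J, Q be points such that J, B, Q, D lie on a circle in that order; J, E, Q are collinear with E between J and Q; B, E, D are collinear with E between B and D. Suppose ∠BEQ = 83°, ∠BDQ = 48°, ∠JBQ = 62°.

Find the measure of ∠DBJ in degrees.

∠DBJ = 35°

1. ∠BEJ = 97°  [linear pair at E on JQ]
2. ∠BJQ = 48°  [same arc BQ]
3. ∠DBJ = 35°  [△JEB]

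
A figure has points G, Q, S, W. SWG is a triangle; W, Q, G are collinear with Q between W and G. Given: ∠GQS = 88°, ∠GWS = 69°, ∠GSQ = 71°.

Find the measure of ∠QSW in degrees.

1. ∠SQW = 92°  [linear pair at Q on WG]
2. ∠QWS = 69°  [Q on ray WG]
3. ∠QSW = 19°  [△SWQ]

∠QSW = 19°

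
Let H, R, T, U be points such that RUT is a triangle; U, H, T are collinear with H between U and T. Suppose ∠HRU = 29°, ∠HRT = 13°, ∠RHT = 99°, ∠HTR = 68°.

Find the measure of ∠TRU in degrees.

1. ∠RHU = 81°  [linear pair at H on UT]
2. ∠RTU = 68°  [H on ray TU]
3. ∠HUR = 70°  [△RUH]
4. ∠RUT = 70°  [H on ray UT]
5. ∠TRU = 42°  [△RUT]

∠TRU = 42°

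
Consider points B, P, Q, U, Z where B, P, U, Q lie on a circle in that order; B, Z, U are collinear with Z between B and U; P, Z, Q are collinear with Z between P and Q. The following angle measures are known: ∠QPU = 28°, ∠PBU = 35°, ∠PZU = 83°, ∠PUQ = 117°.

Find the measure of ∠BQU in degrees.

1. ∠BUP = 69°  [△PZU]
2. ∠BPU = 76°  [△BPU]
3. ∠BQU = 104°  [cyclic BPUQ, opposite ∠P+∠Q]

∠BQU = 104°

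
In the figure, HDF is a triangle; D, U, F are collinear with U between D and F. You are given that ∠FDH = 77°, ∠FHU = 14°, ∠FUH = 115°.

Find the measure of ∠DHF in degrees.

1. ∠HFU = 51°  [△HUF]
2. ∠DFH = 51°  [U on ray FD]
3. ∠DHF = 52°  [△HDF]

∠DHF = 52°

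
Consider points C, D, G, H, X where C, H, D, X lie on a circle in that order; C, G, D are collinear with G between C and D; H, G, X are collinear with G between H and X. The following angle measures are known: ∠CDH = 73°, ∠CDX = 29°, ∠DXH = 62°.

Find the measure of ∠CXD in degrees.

∠CXD = 135°

1. ∠DCH = 62°  [same arc HD]
2. ∠CHD = 45°  [△CHD]
3. ∠CXD = 135°  [cyclic CHDX, opposite ∠H+∠X]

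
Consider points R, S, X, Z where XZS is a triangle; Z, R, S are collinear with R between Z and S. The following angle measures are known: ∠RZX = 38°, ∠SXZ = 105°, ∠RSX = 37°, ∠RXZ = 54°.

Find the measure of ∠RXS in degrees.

1. ∠XRZ = 88°  [△XZR]
2. ∠SRX = 92°  [linear pair at R on ZS]
3. ∠RXS = 51°  [△XRS]

∠RXS = 51°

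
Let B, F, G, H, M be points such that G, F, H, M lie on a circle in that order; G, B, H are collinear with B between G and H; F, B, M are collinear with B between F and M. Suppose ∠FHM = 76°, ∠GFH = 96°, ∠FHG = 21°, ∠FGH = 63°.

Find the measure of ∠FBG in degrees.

∠FBG = 62°

1. ∠FGM = 104°  [cyclic GFHM, opposite ∠G+∠H]
2. ∠FMG = 21°  [same arc GF]
3. ∠GFM = 55°  [△GFM]
4. ∠FBG = 62°  [△GBF]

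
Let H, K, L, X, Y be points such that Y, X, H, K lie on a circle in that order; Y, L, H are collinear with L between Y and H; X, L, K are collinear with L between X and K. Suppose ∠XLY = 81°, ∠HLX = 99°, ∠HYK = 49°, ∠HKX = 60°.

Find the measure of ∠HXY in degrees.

1. ∠HXK = 49°  [same arc HK]
2. ∠HYX = 60°  [same arc XH]
3. ∠XHY = 32°  [△XLH]
4. ∠HXY = 88°  [△YXH]

∠HXY = 88°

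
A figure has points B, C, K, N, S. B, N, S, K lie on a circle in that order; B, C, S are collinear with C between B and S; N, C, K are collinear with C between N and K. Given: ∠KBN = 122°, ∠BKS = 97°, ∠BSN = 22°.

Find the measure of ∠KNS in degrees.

1. ∠KSN = 58°  [cyclic BNSK, opposite ∠B+∠S]
2. ∠BNS = 83°  [cyclic BNSK, opposite ∠N+∠K]
3. ∠NBS = 75°  [△BNS]
4. ∠NKS = 75°  [same arc NS]
5. ∠KNS = 47°  [△NSK]

∠KNS = 47°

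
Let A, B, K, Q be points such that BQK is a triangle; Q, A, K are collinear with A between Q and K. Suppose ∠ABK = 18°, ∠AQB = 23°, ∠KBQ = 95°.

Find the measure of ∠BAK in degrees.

∠BAK = 100°

1. ∠BQK = 23°  [A on ray QK]
2. ∠BKQ = 62°  [△BQK]
3. ∠AKB = 62°  [A on ray KQ]
4. ∠BAK = 100°  [△BAK]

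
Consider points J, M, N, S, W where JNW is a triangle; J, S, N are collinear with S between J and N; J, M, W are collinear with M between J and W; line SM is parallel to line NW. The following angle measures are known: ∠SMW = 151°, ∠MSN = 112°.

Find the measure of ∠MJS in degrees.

∠MJS = 83°

1. ∠JMS = 29°  [linear pair at M on JW]
2. ∠JSM = 68°  [linear pair at S on JN]
3. ∠MJS = 83°  [△JSM]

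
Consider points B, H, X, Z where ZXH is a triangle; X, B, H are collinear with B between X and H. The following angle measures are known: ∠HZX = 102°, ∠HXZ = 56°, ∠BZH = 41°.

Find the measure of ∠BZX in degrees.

∠BZX = 61°

1. ∠XHZ = 22°  [△ZXH]
2. ∠BXZ = 56°  [B on ray XH]
3. ∠BHZ = 22°  [B on ray HX]
4. ∠HBZ = 117°  [△ZBH]
5. ∠XBZ = 63°  [linear pair at B on XH]
6. ∠BZX = 61°  [△ZXB]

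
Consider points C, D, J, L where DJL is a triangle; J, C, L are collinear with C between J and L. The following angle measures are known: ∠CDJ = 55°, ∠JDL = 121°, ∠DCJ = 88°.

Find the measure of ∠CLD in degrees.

∠CLD = 22°

1. ∠CJD = 37°  [△DJC]
2. ∠DJL = 37°  [C on ray JL]
3. ∠DLJ = 22°  [△DJL]
4. ∠CLD = 22°  [C on ray LJ]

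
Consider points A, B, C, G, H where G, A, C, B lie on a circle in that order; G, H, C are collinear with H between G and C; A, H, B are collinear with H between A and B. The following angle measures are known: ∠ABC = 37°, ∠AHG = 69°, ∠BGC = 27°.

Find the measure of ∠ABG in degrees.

1. ∠BHC = 69°  [vertical angles at H]
2. ∠BHG = 111°  [linear pair at H on GC]
3. ∠ABG = 42°  [△GHB]

∠ABG = 42°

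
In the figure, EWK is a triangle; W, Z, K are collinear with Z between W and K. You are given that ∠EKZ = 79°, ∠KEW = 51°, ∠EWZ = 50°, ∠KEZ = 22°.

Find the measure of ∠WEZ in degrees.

1. ∠EZK = 79°  [△EZK]
2. ∠EZW = 101°  [linear pair at Z on WK]
3. ∠WEZ = 29°  [△EWZ]

∠WEZ = 29°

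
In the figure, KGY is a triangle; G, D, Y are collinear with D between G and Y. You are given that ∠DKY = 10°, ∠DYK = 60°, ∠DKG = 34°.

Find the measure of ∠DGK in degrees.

1. ∠KDY = 110°  [△KDY]
2. ∠GDK = 70°  [linear pair at D on GY]
3. ∠DGK = 76°  [△KGD]

∠DGK = 76°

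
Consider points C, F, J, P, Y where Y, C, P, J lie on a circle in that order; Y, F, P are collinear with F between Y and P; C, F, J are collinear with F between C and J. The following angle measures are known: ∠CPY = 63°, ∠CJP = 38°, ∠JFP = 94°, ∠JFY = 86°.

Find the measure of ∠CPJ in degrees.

1. ∠CFP = 86°  [vertical angles at F]
2. ∠JCP = 31°  [△CFP]
3. ∠CPJ = 111°  [△CPJ]

∠CPJ = 111°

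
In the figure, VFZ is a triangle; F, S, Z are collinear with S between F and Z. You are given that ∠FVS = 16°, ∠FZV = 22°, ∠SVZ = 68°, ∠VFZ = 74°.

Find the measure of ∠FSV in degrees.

∠FSV = 90°

1. ∠SZV = 22°  [S on ray ZF]
2. ∠VSZ = 90°  [△VSZ]
3. ∠FSV = 90°  [linear pair at S on FZ]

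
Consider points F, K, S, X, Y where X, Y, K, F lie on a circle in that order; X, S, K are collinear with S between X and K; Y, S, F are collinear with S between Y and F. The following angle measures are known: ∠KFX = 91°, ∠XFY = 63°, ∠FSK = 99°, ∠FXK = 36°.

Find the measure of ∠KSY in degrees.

1. ∠XKY = 63°  [same arc XY]
2. ∠FYK = 36°  [same arc KF]
3. ∠KSY = 81°  [△YSK]

∠KSY = 81°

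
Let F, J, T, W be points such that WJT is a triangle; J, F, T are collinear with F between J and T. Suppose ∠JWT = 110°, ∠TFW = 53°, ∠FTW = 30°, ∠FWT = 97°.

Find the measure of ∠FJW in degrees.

∠FJW = 40°

1. ∠JTW = 30°  [F on ray TJ]
2. ∠TJW = 40°  [△WJT]
3. ∠FJW = 40°  [F on ray JT]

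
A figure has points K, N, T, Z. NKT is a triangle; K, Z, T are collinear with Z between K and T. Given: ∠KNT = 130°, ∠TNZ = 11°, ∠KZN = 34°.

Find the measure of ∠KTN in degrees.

∠KTN = 23°

1. ∠NZT = 146°  [linear pair at Z on KT]
2. ∠NTZ = 23°  [△NZT]
3. ∠KTN = 23°  [Z on ray TK]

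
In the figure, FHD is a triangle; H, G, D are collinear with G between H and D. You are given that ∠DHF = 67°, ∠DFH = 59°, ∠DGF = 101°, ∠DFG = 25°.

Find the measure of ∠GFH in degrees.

∠GFH = 34°

1. ∠FHG = 67°  [G on ray HD]
2. ∠FGH = 79°  [linear pair at G on HD]
3. ∠GFH = 34°  [△FHG]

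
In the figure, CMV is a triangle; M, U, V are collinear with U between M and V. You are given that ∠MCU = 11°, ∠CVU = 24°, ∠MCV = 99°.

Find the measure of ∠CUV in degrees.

∠CUV = 68°

1. ∠CVM = 24°  [U on ray VM]
2. ∠CMV = 57°  [△CMV]
3. ∠CMU = 57°  [U on ray MV]
4. ∠CUM = 112°  [△CMU]
5. ∠CUV = 68°  [linear pair at U on MV]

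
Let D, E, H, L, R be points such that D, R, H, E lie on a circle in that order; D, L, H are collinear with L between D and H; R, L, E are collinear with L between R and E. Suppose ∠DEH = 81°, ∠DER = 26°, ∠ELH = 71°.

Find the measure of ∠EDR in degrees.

1. ∠DRH = 99°  [cyclic DRHE, opposite ∠R+∠E]
2. ∠DHR = 26°  [same arc DR]
3. ∠DLR = 71°  [vertical angles at L]
4. ∠HDR = 55°  [△DRH]
5. ∠DRE = 54°  [△DLR]
6. ∠EDR = 100°  [△DRE]

∠EDR = 100°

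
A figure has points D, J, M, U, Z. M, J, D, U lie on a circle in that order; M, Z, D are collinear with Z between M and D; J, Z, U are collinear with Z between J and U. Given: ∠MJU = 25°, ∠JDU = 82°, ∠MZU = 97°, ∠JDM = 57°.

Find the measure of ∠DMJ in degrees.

1. ∠MDU = 25°  [same arc MU]
2. ∠DZU = 83°  [linear pair at Z on MD]
3. ∠DUJ = 72°  [△DZU]
4. ∠DMJ = 72°  [same arc JD]

∠DMJ = 72°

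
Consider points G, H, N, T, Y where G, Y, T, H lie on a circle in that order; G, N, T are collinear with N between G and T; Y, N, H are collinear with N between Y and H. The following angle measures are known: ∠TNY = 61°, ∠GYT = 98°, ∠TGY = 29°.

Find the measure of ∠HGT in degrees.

∠HGT = 66°

1. ∠GNH = 61°  [vertical angles at N]
2. ∠GTY = 53°  [△GYT]
3. ∠GHY = 53°  [same arc GY]
4. ∠HGT = 66°  [△GNH]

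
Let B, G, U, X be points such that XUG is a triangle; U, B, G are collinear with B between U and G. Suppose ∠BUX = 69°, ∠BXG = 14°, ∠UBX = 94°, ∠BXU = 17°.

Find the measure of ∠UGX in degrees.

1. ∠GBX = 86°  [linear pair at B on UG]
2. ∠BGX = 80°  [△XBG]
3. ∠UGX = 80°  [B on ray GU]

∠UGX = 80°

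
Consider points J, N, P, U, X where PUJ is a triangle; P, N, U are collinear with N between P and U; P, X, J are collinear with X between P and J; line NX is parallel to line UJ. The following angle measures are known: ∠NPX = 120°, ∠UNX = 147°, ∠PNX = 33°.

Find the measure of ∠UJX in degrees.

1. ∠NXP = 27°  [△PNX]
2. ∠JXN = 153°  [linear pair at X on PJ]
3. ∠UJX = 27°  [NX∥UJ, co-interior at J–X]

∠UJX = 27°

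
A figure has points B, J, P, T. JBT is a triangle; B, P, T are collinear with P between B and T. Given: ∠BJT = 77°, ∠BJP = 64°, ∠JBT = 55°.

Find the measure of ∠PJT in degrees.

1. ∠BTJ = 48°  [△JBT]
2. ∠JBP = 55°  [P on ray BT]
3. ∠JTP = 48°  [P on ray TB]
4. ∠BPJ = 61°  [△JBP]
5. ∠JPT = 119°  [linear pair at P on BT]
6. ∠PJT = 13°  [△JPT]

∠PJT = 13°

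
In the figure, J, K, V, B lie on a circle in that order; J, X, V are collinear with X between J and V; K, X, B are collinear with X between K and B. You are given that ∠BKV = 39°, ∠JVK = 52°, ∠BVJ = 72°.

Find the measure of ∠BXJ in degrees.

∠BXJ = 89°

1. ∠BJV = 39°  [same arc VB]
2. ∠JBK = 52°  [same arc JK]
3. ∠BXJ = 89°  [△JXB]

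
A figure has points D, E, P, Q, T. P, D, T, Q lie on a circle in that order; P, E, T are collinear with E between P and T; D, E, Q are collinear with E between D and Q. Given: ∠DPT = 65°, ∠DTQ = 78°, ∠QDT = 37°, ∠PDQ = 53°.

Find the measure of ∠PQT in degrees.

∠PQT = 90°

1. ∠QPT = 37°  [same arc TQ]
2. ∠PTQ = 53°  [same arc PQ]
3. ∠PQT = 90°  [△PTQ]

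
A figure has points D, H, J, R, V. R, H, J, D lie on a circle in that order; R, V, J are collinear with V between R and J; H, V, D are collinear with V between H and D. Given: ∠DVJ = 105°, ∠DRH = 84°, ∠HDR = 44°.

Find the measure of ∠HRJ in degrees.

1. ∠HVR = 105°  [vertical angles at V]
2. ∠DHR = 52°  [△RHD]
3. ∠HRJ = 23°  [△RVH]

∠HRJ = 23°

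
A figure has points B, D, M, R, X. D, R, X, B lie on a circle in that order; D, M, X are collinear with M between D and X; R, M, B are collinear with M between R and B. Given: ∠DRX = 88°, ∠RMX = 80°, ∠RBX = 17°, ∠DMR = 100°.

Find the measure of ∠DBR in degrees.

∠DBR = 75°

1. ∠RDX = 17°  [same arc RX]
2. ∠DXR = 75°  [△DRX]
3. ∠DBR = 75°  [same arc DR]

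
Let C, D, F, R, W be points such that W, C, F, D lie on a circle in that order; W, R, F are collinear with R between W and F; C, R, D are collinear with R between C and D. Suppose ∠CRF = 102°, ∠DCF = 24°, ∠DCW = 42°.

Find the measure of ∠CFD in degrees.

∠CFD = 96°

1. ∠DRW = 102°  [vertical angles at R]
2. ∠DFW = 42°  [same arc WD]
3. ∠DRF = 78°  [linear pair at R on WF]
4. ∠CDF = 60°  [△FRD]
5. ∠CFD = 96°  [△CFD]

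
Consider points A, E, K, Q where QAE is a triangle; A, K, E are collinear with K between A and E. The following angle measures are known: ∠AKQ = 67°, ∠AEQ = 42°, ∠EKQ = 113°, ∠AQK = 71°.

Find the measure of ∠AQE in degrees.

∠AQE = 96°

1. ∠KAQ = 42°  [△QAK]
2. ∠EAQ = 42°  [K on ray AE]
3. ∠AQE = 96°  [△QAE]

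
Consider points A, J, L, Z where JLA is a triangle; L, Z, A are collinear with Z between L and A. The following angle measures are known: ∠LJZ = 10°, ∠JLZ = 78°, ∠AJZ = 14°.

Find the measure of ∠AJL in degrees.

∠AJL = 24°

1. ∠JZL = 92°  [△JLZ]
2. ∠ALJ = 78°  [Z on ray LA]
3. ∠AZJ = 88°  [linear pair at Z on LA]
4. ∠JAZ = 78°  [△JZA]
5. ∠JAL = 78°  [Z on ray AL]
6. ∠AJL = 24°  [△JLA]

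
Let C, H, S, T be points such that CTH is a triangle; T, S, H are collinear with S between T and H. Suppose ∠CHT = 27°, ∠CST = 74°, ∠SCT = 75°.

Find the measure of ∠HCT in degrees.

1. ∠CTS = 31°  [△CTS]
2. ∠CTH = 31°  [S on ray TH]
3. ∠HCT = 122°  [△CTH]

∠HCT = 122°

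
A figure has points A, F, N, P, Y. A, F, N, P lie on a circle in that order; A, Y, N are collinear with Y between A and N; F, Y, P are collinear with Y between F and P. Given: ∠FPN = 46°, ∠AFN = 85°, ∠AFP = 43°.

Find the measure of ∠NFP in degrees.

∠NFP = 42°

1. ∠APN = 95°  [cyclic AFNP, opposite ∠F+∠P]
2. ∠ANP = 43°  [same arc AP]
3. ∠NAP = 42°  [△ANP]
4. ∠NFP = 42°  [same arc NP]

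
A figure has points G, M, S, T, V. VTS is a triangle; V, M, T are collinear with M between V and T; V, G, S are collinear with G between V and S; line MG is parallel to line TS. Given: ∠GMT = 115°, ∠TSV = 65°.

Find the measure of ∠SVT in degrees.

1. ∠GMV = 65°  [linear pair at M on VT]
2. ∠MGV = 65°  [MG∥TS, corresponding at G]
3. ∠GVM = 50°  [△VMG]
4. ∠SVT = 50°  [M on VT, G on VS]

∠SVT = 50°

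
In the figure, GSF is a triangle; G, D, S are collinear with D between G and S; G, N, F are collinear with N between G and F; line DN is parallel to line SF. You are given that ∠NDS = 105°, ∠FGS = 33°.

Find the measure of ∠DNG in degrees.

1. ∠GDN = 75°  [linear pair at D on GS]
2. ∠DGN = 33°  [D on GS, N on GF]
3. ∠DNG = 72°  [△GDN]

∠DNG = 72°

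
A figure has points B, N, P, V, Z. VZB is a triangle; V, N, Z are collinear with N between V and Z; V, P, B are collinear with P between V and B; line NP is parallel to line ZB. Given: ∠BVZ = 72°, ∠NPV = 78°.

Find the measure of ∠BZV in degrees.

1. ∠NVP = 72°  [N on VZ, P on VB]
2. ∠PNV = 30°  [△VNP]
3. ∠BZV = 30°  [NP∥ZB, corresponding at N]

∠BZV = 30°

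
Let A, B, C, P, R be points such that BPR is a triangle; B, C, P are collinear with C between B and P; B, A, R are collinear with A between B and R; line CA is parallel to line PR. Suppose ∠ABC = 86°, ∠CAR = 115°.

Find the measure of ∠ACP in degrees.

∠ACP = 151°

1. ∠BAC = 65°  [linear pair at A on BR]
2. ∠ACB = 29°  [△BCA]
3. ∠ACP = 151°  [linear pair at C on BP]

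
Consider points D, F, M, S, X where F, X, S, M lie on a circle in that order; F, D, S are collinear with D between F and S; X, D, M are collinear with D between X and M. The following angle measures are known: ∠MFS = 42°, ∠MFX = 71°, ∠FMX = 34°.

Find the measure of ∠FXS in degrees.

∠FXS = 117°

1. ∠MXS = 42°  [same arc SM]
2. ∠MSX = 109°  [cyclic FXSM, opposite ∠F+∠S]
3. ∠FSX = 34°  [same arc FX]
4. ∠SMX = 29°  [△XSM]
5. ∠SFX = 29°  [same arc XS]
6. ∠FXS = 117°  [△FXS]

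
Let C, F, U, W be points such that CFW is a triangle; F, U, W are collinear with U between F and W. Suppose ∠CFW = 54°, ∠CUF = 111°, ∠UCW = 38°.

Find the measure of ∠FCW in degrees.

1. ∠CUW = 69°  [linear pair at U on FW]
2. ∠CWU = 73°  [△CUW]
3. ∠CWF = 73°  [U on ray WF]
4. ∠FCW = 53°  [△CFW]

∠FCW = 53°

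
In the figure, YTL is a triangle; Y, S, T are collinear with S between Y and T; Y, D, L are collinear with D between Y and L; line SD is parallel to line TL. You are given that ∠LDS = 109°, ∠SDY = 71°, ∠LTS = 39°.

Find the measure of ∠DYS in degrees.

∠DYS = 70°

1. ∠TLY = 71°  [SD∥TL, corresponding at D]
2. ∠LTY = 39°  [S on ray TY]
3. ∠LYT = 70°  [△YTL]
4. ∠DYS = 70°  [S on YT, D on YL]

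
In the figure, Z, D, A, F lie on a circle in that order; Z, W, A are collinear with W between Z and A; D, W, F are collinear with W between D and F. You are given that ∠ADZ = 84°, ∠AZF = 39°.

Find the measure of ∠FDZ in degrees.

∠FDZ = 45°

1. ∠AFZ = 96°  [cyclic ZDAF, opposite ∠D+∠F]
2. ∠FAZ = 45°  [△ZAF]
3. ∠FDZ = 45°  [same arc ZF]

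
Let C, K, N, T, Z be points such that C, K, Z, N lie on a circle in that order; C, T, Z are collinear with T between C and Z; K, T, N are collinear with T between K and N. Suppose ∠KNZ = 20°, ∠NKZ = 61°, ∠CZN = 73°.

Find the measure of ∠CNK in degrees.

∠CNK = 26°

1. ∠NTZ = 87°  [△ZTN]
2. ∠NCZ = 61°  [same arc ZN]
3. ∠CTN = 93°  [linear pair at T on CZ]
4. ∠CNK = 26°  [△CTN]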